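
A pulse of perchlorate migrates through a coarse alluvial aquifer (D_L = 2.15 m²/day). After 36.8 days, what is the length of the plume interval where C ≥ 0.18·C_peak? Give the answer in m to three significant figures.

The plume is Gaussian with σ = √(2Dt) = √(2 × 2.15 × 36.8) = 12.58 m.
C/C_peak = exp(−Δx²/(2σ²)) = 0.18 ⇒ Δx = σ·√(−2 ln 0.18) = 12.58 × 1.852 = 23.30 m.
Width = 2Δx = 46.6 m.

46.6 m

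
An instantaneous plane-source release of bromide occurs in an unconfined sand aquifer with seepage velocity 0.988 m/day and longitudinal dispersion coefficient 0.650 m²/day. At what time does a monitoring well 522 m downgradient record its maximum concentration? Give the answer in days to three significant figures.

For the 1D instantaneous-source solution, setting ∂C/∂t = 0 at fixed x gives v²t² + 2Dt − x² = 0, so t = (√(D² + v²x²) − D)/v².
√(D² + v²x²) = √(0.650² + 0.988² × 522²) = 515.7; v² = 0.976144.
t = (515.7 − 0.650)/0.976144 = 528 days (vs. the pure-advection estimate x/v = 528 d).

528 days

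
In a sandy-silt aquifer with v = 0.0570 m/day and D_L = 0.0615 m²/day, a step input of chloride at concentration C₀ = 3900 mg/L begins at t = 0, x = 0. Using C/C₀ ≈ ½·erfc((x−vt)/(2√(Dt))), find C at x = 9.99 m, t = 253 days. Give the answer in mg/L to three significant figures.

For a continuous step input, C/C₀ ≈ ½·erfc((x−vt)/(2√(Dt))).
vt = 0.0570 × 253 = 14.421 m and 2√(Dt) = 2√(0.0615 × 253) = 7.889 m.
Argument (x−vt)/(2√(Dt)) = (9.99 − 14.421)/7.889 = -0.5617; ½·erfc(-0.5617) = 0.7865.
C = 3900 × 0.7865 = 3070 mg/L.

3070 mg/L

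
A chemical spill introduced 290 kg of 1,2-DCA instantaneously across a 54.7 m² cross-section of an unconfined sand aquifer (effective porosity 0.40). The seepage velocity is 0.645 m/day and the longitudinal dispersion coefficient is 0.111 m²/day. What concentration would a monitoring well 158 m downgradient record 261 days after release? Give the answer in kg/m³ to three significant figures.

For an instantaneous plane source, C(x,t) = M/(n_e·A·√(4πDt)) · exp(−(x−vt)²/(4Dt)), with n_e·A the pore (flow) area.
Plume center vt = 0.645 × 261 = 168.345 m, so the well at 158 m is 10.345 m upgradient of the peak.
√(4πDt) = 19.08 m, giving peak height M/(n_e·A·√(4πDt)) = 290/(0.40 × 54.7 × 19.08) = 0.6947 kg/m³.
(x−vt)²/(4Dt) = (-10.345)²/(4 × 0.111 × 261) = 0.9235; exp(−0.9235) = 0.3971.
C = 0.6947 × 0.3971 = 0.276 kg/m³.

0.276 kg/m³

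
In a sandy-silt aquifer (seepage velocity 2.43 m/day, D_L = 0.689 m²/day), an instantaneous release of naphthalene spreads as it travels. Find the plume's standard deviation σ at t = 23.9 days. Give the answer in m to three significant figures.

5.74 m

Dispersive spreading gives a Gaussian with σ² = 2Dt; advection only shifts the center.
σ = √(2 × 0.689 × 23.9) = 5.74 m.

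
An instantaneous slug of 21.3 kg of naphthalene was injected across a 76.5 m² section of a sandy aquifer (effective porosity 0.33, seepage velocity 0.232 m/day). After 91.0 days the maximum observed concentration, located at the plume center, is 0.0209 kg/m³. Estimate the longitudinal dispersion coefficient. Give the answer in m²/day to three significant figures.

At the plume center C_max = M/(n_e·A·√(4πDt)), so D = M²/(4πt·(n_e·A·C_max)²).
n_e·A·C_max = 0.33 × 76.5 × 0.0209 = 0.5276 kg/m.
D = 21.3²/(4π × 91.0 × 0.5276²) = 1.43 m²/day.

1.43 m²/day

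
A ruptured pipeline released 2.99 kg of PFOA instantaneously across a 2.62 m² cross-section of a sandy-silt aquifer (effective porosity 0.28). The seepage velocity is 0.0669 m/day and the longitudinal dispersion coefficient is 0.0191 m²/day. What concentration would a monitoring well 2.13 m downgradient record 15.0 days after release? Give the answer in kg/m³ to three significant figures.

0.710 kg/m³

For an instantaneous plane source, C(x,t) = M/(n_e·A·√(4πDt)) · exp(−(x−vt)²/(4Dt)), with n_e·A the pore (flow) area.
Plume center vt = 0.0669 × 15.0 = 1.0035 m, so the well at 2.13 m is 1.1265 m downgradient of the peak.
√(4πDt) = 1.897 m, giving peak height M/(n_e·A·√(4πDt)) = 2.99/(0.28 × 2.62 × 1.897) = 2.149 kg/m³.
(x−vt)²/(4Dt) = (1.1265)²/(4 × 0.0191 × 15.0) = 1.107; exp(−1.107) = 0.3305.
C = 2.149 × 0.3305 = 0.710 kg/m³.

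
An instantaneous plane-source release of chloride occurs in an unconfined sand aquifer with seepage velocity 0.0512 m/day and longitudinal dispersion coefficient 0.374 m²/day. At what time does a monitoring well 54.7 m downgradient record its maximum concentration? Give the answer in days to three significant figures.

For the 1D instantaneous-source solution, setting ∂C/∂t = 0 at fixed x gives v²t² + 2Dt − x² = 0, so t = (√(D² + v²x²) − D)/v².
√(D² + v²x²) = √(0.374² + 0.0512² × 54.7²) = 2.826; v² = 0.00262144.
t = (2.826 − 0.374)/0.00262144 = 935 days (vs. the pure-advection estimate x/v = 1070 d).

935 days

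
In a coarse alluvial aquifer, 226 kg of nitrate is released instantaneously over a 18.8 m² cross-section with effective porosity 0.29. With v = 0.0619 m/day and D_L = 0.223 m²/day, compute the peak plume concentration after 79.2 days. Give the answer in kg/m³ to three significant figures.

2.78 kg/m³

The peak of an instantaneous 1D plume sits at x = vt; there the Gaussian factor is 1 and C_max = M/(n_e·A·√(4πDt)), where n_e·A is the pore area the mass is dissolved in.
√(4πDt) = √(4π × 0.223 × 79.2) = 14.90 m, so C_max = 226/(0.29 × 18.8 × 14.90) = 2.78 kg/m³.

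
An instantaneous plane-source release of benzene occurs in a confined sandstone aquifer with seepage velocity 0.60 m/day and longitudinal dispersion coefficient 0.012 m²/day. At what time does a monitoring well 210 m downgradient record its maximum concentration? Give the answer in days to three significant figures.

For the 1D instantaneous-source solution, setting ∂C/∂t = 0 at fixed x gives v²t² + 2Dt − x² = 0, so t = (√(D² + v²x²) − D)/v².
√(D² + v²x²) = √(0.012² + 0.60² × 210²) = 126.0; v² = 0.36.
t = (126.0 − 0.012)/0.36 = 350 days (vs. the pure-advection estimate x/v = 350 d).

350 days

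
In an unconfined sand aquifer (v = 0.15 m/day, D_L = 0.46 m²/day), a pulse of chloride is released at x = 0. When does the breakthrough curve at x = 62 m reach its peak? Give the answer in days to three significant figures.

393 days

For the 1D instantaneous-source solution, setting ∂C/∂t = 0 at fixed x gives v²t² + 2Dt − x² = 0, so t = (√(D² + v²x²) − D)/v².
√(D² + v²x²) = √(0.46² + 0.15² × 62²) = 9.311; v² = 0.0225.
t = (9.311 − 0.46)/0.0225 = 393 days (vs. the pure-advection estimate x/v = 413 d).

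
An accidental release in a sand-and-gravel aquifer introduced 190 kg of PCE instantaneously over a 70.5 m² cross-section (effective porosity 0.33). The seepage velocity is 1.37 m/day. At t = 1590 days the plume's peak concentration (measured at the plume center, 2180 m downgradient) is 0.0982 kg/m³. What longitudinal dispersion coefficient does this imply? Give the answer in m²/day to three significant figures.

At the plume center C_max = M/(n_e·A·√(4πDt)), so D = M²/(4πt·(n_e·A·C_max)²).
n_e·A·C_max = 0.33 × 70.5 × 0.0982 = 2.285 kg/m.
D = 190²/(4π × 1590 × 2.285²) = 0.346 m²/day.

0.346 m²/day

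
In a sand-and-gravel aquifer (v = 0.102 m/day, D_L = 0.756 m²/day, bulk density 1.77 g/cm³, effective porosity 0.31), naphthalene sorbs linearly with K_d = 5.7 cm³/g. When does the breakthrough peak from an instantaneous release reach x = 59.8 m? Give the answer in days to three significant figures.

17400 days

Retardation factor R = 1 + ρ_b·K_d/n = 1 + 1.77 × 5.7/0.31 = 33.55.
Sorption retards both mechanisms: v_R = v/R = 0.003040 m/day, D_R = D/R = 0.02253 m²/day.
Peak time from v_R²t² + 2D_R t − x² = 0: t = (√(D_R² + v_R²x²) − D_R)/v_R².
√(D_R² + v_R²x²) = √(0.02253² + 0.003040² × 59.8²) = 0.1832; v_R² = 9.242e-06.
t = (0.1832 − 0.02253)/9.242e-06 = 17400 days.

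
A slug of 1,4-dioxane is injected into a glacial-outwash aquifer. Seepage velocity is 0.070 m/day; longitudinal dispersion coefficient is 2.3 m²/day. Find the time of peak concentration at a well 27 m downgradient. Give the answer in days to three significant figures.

138 days

For the 1D instantaneous-source solution, setting ∂C/∂t = 0 at fixed x gives v²t² + 2Dt − x² = 0, so t = (√(D² + v²x²) − D)/v².
√(D² + v²x²) = √(2.3² + 0.070² × 27²) = 2.977; v² = 0.0049.
t = (2.977 − 2.3)/0.0049 = 138 days (vs. the pure-advection estimate x/v = 386 d).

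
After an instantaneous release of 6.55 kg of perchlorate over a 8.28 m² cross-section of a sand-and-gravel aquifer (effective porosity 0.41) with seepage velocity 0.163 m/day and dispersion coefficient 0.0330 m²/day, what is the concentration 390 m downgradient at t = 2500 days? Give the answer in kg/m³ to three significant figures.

For an instantaneous plane source, C(x,t) = M/(n_e·A·√(4πDt)) · exp(−(x−vt)²/(4Dt)), with n_e·A the pore (flow) area.
Plume center vt = 0.163 × 2500 = 407.5 m, so the well at 390 m is 17.5 m upgradient of the peak.
√(4πDt) = 32.20 m, giving peak height M/(n_e·A·√(4πDt)) = 6.55/(0.41 × 8.28 × 32.20) = 0.05992 kg/m³.
(x−vt)²/(4Dt) = (-17.5)²/(4 × 0.0330 × 2500) = 0.9280; exp(−0.9280) = 0.3953.
C = 0.05992 × 0.3953 = 0.0237 kg/m³.

0.0237 kg/m³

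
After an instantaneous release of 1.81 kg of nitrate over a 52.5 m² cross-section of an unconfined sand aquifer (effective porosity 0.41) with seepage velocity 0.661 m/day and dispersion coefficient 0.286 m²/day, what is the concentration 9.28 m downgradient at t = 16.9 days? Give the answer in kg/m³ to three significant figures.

0.00897 kg/m³

For an instantaneous plane source, C(x,t) = M/(n_e·A·√(4πDt)) · exp(−(x−vt)²/(4Dt)), with n_e·A the pore (flow) area.
Plume center vt = 0.661 × 16.9 = 11.1709 m, so the well at 9.28 m is 1.8909 m upgradient of the peak.
√(4πDt) = 7.793 m, giving peak height M/(n_e·A·√(4πDt)) = 1.81/(0.41 × 52.5 × 7.793) = 0.01079 kg/m³.
(x−vt)²/(4Dt) = (-1.8909)²/(4 × 0.286 × 16.9) = 0.1849; exp(−0.1849) = 0.8312.
C = 0.01079 × 0.8312 = 0.00897 kg/m³.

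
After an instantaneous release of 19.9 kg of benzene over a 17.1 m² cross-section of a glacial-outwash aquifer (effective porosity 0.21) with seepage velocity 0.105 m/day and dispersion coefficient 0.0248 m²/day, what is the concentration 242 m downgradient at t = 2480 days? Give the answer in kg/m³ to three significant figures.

For an instantaneous plane source, C(x,t) = M/(n_e·A·√(4πDt)) · exp(−(x−vt)²/(4Dt)), with n_e·A the pore (flow) area.
Plume center vt = 0.105 × 2480 = 260.4 m, so the well at 242 m is 18.4 m upgradient of the peak.
√(4πDt) = 27.80 m, giving peak height M/(n_e·A·√(4πDt)) = 19.9/(0.21 × 17.1 × 27.80) = 0.1993 kg/m³.
(x−vt)²/(4Dt) = (-18.4)²/(4 × 0.0248 × 2480) = 1.376; exp(−1.376) = 0.2526.
C = 0.1993 × 0.2526 = 0.0503 kg/m³.

0.0503 kg/m³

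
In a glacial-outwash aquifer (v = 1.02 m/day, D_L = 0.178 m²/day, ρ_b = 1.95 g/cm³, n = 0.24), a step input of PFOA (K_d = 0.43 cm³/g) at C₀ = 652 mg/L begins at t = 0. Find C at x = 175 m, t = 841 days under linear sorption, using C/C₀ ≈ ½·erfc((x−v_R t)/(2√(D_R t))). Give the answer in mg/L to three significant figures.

635 mg/L

Retardation factor R = 1 + ρ_b·K_d/n = 1 + 1.95 × 0.43/0.24 = 4.494.
Sorption retards both mechanisms: v_R = v/R = 0.2270 m/day, D_R = D/R = 0.03961 m²/day.
v_R·t = 0.2270 × 841 = 190.907 m; 2√(D_R t) = 11.54 m; argument = (175 − 190.907)/11.54 = -1.378.
C = C₀ × ½·erfc(-1.378) = 652 × 0.9743 = 635 mg/L.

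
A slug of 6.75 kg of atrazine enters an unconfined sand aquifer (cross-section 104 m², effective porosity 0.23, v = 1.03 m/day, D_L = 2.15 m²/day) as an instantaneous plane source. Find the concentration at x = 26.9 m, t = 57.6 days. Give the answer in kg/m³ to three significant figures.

For an instantaneous plane source, C(x,t) = M/(n_e·A·√(4πDt)) · exp(−(x−vt)²/(4Dt)), with n_e·A the pore (flow) area.
Plume center vt = 1.03 × 57.6 = 59.328 m, so the well at 26.9 m is 32.428 m upgradient of the peak.
√(4πDt) = 39.45 m, giving peak height M/(n_e·A·√(4πDt)) = 6.75/(0.23 × 104 × 39.45) = 0.007153 kg/m³.
(x−vt)²/(4Dt) = (-32.428)²/(4 × 2.15 × 57.6) = 2.123; exp(−2.123) = 0.1197.
C = 0.007153 × 0.1197 = 0.000856 kg/m³.

0.000856 kg/m³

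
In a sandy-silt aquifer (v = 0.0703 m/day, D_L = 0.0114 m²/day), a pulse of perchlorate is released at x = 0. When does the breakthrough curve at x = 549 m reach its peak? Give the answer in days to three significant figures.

For the 1D instantaneous-source solution, setting ∂C/∂t = 0 at fixed x gives v²t² + 2Dt − x² = 0, so t = (√(D² + v²x²) − D)/v².
√(D² + v²x²) = √(0.0114² + 0.0703² × 549²) = 38.59; v² = 0.00494209.
t = (38.59 − 0.0114)/0.00494209 = 7810 days (vs. the pure-advection estimate x/v = 7810 d).

7810 days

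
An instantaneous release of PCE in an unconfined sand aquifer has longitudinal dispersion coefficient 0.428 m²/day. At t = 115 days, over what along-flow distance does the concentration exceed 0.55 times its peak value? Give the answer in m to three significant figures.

21.7 m

The plume is Gaussian with σ = √(2Dt) = √(2 × 0.428 × 115) = 9.922 m.
C/C_peak = exp(−Δx²/(2σ²)) = 0.55 ⇒ Δx = σ·√(−2 ln 0.55) = 9.922 × 1.093 = 10.84 m.
Width = 2Δx = 21.7 m.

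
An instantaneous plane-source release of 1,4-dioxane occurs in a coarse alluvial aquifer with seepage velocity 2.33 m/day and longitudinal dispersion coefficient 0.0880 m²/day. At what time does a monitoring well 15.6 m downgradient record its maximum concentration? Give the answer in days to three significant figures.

For the 1D instantaneous-source solution, setting ∂C/∂t = 0 at fixed x gives v²t² + 2Dt − x² = 0, so t = (√(D² + v²x²) − D)/v².
√(D² + v²x²) = √(0.0880² + 2.33² × 15.6²) = 36.35; v² = 5.4289.
t = (36.35 − 0.0880)/5.4289 = 6.68 days (vs. the pure-advection estimate x/v = 6.70 d).

6.68 days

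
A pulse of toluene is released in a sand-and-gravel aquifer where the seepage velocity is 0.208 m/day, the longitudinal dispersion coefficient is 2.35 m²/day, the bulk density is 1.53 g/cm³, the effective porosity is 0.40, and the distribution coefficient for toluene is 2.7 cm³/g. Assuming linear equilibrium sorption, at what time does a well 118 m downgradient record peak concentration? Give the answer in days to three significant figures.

Retardation factor R = 1 + ρ_b·K_d/n = 1 + 1.53 × 2.7/0.40 = 11.33.
Sorption retards both mechanisms: v_R = v/R = 0.01836 m/day, D_R = D/R = 0.2074 m²/day.
Peak time from v_R²t² + 2D_R t − x² = 0: t = (√(D_R² + v_R²x²) − D_R)/v_R².
√(D_R² + v_R²x²) = √(0.2074² + 0.01836² × 118²) = 2.176; v_R² = 0.0003371.
t = (2.176 − 0.2074)/0.0003371 = 5840 days.

5840 days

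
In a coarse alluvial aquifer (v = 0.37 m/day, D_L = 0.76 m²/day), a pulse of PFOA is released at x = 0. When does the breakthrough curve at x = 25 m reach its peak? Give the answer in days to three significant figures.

62.2 days

For the 1D instantaneous-source solution, setting ∂C/∂t = 0 at fixed x gives v²t² + 2Dt − x² = 0, so t = (√(D² + v²x²) − D)/v².
√(D² + v²x²) = √(0.76² + 0.37² × 25²) = 9.281; v² = 0.1369.
t = (9.281 − 0.76)/0.1369 = 62.2 days (vs. the pure-advection estimate x/v = 67.6 d).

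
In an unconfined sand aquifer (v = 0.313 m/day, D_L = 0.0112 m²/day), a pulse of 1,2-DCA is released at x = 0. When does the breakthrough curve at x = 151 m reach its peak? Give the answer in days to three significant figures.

482 days

For the 1D instantaneous-source solution, setting ∂C/∂t = 0 at fixed x gives v²t² + 2Dt − x² = 0, so t = (√(D² + v²x²) − D)/v².
√(D² + v²x²) = √(0.0112² + 0.313² × 151²) = 47.26; v² = 0.097969.
t = (47.26 − 0.0112)/0.097969 = 482 days (vs. the pure-advection estimate x/v = 482 d).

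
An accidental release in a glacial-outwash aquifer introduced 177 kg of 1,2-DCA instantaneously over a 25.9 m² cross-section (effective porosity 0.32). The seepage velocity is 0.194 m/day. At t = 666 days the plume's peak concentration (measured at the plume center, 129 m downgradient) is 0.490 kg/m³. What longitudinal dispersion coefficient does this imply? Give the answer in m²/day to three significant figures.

0.227 m²/day

At the plume center C_max = M/(n_e·A·√(4πDt)), so D = M²/(4πt·(n_e·A·C_max)²).
n_e·A·C_max = 0.32 × 25.9 × 0.490 = 4.061 kg/m.
D = 177²/(4π × 666 × 4.061²) = 0.227 m²/day.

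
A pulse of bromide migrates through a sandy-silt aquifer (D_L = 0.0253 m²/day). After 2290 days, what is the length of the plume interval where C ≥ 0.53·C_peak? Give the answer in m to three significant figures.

The plume is Gaussian with σ = √(2Dt) = √(2 × 0.0253 × 2290) = 10.76 m.
C/C_peak = exp(−Δx²/(2σ²)) = 0.53 ⇒ Δx = σ·√(−2 ln 0.53) = 10.76 × 1.127 = 12.13 m.
Width = 2Δx = 24.3 m.

24.3 m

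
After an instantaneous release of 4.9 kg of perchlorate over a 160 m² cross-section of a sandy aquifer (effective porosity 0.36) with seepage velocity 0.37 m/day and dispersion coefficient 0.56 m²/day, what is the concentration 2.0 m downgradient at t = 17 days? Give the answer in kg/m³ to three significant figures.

For an instantaneous plane source, C(x,t) = M/(n_e·A·√(4πDt)) · exp(−(x−vt)²/(4Dt)), with n_e·A the pore (flow) area.
Plume center vt = 0.37 × 17 = 6.29 m, so the well at 2.0 m is 4.29 m upgradient of the peak.
√(4πDt) = 10.94 m, giving peak height M/(n_e·A·√(4πDt)) = 4.9/(0.36 × 160 × 10.94) = 0.007776 kg/m³.
(x−vt)²/(4Dt) = (-4.29)²/(4 × 0.56 × 17) = 0.4833; exp(−0.4833) = 0.6167.
C = 0.007776 × 0.6167 = 0.00480 kg/m³.

0.00480 kg/m³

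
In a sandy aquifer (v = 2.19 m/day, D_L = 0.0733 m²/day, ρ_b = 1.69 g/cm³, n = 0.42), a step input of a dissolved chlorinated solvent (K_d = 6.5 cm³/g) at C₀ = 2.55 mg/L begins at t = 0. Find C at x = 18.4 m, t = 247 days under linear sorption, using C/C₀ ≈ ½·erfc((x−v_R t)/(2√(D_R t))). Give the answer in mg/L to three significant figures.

Retardation factor R = 1 + ρ_b·K_d/n = 1 + 1.69 × 6.5/0.42 = 27.15.
Sorption retards both mechanisms: v_R = v/R = 0.08066 m/day, D_R = D/R = 0.002700 m²/day.
v_R·t = 0.08066 × 247 = 19.92302 m; 2√(D_R t) = 1.633 m; argument = (18.4 − 19.92302)/1.633 = -0.9327.
C = C₀ × ½·erfc(-0.9327) = 2.55 × 0.9064 = 2.31 mg/L.

2.31 mg/L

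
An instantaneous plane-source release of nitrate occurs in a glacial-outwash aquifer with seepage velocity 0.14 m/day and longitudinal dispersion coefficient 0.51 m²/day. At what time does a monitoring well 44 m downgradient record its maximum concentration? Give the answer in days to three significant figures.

289 days

For the 1D instantaneous-source solution, setting ∂C/∂t = 0 at fixed x gives v²t² + 2Dt − x² = 0, so t = (√(D² + v²x²) − D)/v².
√(D² + v²x²) = √(0.51² + 0.14² × 44²) = 6.181; v² = 0.0196.
t = (6.181 − 0.51)/0.0196 = 289 days (vs. the pure-advection estimate x/v = 314 d).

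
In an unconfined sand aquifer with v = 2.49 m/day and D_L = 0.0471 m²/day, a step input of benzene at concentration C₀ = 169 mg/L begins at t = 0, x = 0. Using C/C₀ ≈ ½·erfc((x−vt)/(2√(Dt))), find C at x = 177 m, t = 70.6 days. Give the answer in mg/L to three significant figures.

For a continuous step input, C/C₀ ≈ ½·erfc((x−vt)/(2√(Dt))).
vt = 2.49 × 70.6 = 175.794 m and 2√(Dt) = 2√(0.0471 × 70.6) = 3.647 m.
Argument (x−vt)/(2√(Dt)) = (177 − 175.794)/3.647 = 0.3307; ½·erfc(0.3307) = 0.3200.
C = 169 × 0.3200 = 54.1 mg/L.

54.1 mg/L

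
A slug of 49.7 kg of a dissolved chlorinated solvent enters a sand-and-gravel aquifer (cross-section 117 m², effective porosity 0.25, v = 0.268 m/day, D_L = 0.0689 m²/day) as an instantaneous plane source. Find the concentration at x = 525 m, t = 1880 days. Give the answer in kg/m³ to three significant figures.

0.0177 kg/m³

For an instantaneous plane source, C(x,t) = M/(n_e·A·√(4πDt)) · exp(−(x−vt)²/(4Dt)), with n_e·A the pore (flow) area.
Plume center vt = 0.268 × 1880 = 503.84 m, so the well at 525 m is 21.16 m downgradient of the peak.
√(4πDt) = 40.35 m, giving peak height M/(n_e·A·√(4πDt)) = 49.7/(0.25 × 117 × 40.35) = 0.04211 kg/m³.
(x−vt)²/(4Dt) = (21.16)²/(4 × 0.0689 × 1880) = 0.8642; exp(−0.8642) = 0.4214.
C = 0.04211 × 0.4214 = 0.0177 kg/m³.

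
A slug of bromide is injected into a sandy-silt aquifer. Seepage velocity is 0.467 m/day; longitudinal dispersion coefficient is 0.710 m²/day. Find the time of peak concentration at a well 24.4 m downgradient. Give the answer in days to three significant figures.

For the 1D instantaneous-source solution, setting ∂C/∂t = 0 at fixed x gives v²t² + 2Dt − x² = 0, so t = (√(D² + v²x²) − D)/v².
√(D² + v²x²) = √(0.710² + 0.467² × 24.4²) = 11.42; v² = 0.218089.
t = (11.42 − 0.710)/0.218089 = 49.1 days (vs. the pure-advection estimate x/v = 52.2 d).

49.1 days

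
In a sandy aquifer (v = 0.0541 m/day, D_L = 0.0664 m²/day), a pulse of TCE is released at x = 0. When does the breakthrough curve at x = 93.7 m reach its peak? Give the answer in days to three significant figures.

For the 1D instantaneous-source solution, setting ∂C/∂t = 0 at fixed x gives v²t² + 2Dt − x² = 0, so t = (√(D² + v²x²) − D)/v².
√(D² + v²x²) = √(0.0664² + 0.0541² × 93.7²) = 5.070; v² = 0.00292681.
t = (5.070 − 0.0664)/0.00292681 = 1710 days (vs. the pure-advection estimate x/v = 1730 d).

1710 days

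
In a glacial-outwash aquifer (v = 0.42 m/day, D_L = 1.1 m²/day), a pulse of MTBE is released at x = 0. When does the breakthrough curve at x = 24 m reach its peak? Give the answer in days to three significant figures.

For the 1D instantaneous-source solution, setting ∂C/∂t = 0 at fixed x gives v²t² + 2Dt − x² = 0, so t = (√(D² + v²x²) − D)/v².
√(D² + v²x²) = √(1.1² + 0.42² × 24²) = 10.14; v² = 0.1764.
t = (10.14 − 1.1)/0.1764 = 51.2 days (vs. the pure-advection estimate x/v = 57.1 d).

51.2 days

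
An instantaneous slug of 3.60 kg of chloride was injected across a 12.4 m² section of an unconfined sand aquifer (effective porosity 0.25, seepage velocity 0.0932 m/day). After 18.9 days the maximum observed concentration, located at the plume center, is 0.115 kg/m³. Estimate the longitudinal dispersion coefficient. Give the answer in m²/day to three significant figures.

At the plume center C_max = M/(n_e·A·√(4πDt)), so D = M²/(4πt·(n_e·A·C_max)²).
n_e·A·C_max = 0.25 × 12.4 × 0.115 = 0.3565 kg/m.
D = 3.60²/(4π × 18.9 × 0.3565²) = 0.429 m²/day.

0.429 m²/day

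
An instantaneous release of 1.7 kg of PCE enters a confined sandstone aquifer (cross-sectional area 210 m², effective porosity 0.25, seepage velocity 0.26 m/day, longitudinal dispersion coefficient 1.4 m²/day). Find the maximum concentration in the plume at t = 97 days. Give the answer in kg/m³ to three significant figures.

The peak of an instantaneous 1D plume sits at x = vt; there the Gaussian factor is 1 and C_max = M/(n_e·A·√(4πDt)), where n_e·A is the pore area the mass is dissolved in.
√(4πDt) = √(4π × 1.4 × 97) = 41.31 m, so C_max = 1.7/(0.25 × 210 × 41.31) = 0.000784 kg/m³.

0.000784 kg/m³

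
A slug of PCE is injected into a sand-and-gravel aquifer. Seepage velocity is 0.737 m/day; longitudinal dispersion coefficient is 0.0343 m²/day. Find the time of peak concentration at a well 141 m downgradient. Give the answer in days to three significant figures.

For the 1D instantaneous-source solution, setting ∂C/∂t = 0 at fixed x gives v²t² + 2Dt − x² = 0, so t = (√(D² + v²x²) − D)/v².
√(D² + v²x²) = √(0.0343² + 0.737² × 141²) = 103.9; v² = 0.543169.
t = (103.9 − 0.0343)/0.543169 = 191 days (vs. the pure-advection estimate x/v = 191 d).

191 days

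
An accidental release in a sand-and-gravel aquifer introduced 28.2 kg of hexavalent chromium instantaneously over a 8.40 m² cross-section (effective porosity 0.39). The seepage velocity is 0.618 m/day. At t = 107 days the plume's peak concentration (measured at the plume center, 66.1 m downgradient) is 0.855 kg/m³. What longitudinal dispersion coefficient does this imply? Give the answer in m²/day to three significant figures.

0.0754 m²/day

At the plume center C_max = M/(n_e·A·√(4πDt)), so D = M²/(4πt·(n_e·A·C_max)²).
n_e·A·C_max = 0.39 × 8.40 × 0.855 = 2.801 kg/m.
D = 28.2²/(4π × 107 × 2.801²) = 0.0754 m²/day.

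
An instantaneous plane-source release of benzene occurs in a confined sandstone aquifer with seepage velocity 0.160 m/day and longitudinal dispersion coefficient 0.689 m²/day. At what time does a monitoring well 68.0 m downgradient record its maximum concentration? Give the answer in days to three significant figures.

For the 1D instantaneous-source solution, setting ∂C/∂t = 0 at fixed x gives v²t² + 2Dt − x² = 0, so t = (√(D² + v²x²) − D)/v².
√(D² + v²x²) = √(0.689² + 0.160² × 68.0²) = 10.90; v² = 0.0256.
t = (10.90 − 0.689)/0.0256 = 399 days (vs. the pure-advection estimate x/v = 425 d).

399 days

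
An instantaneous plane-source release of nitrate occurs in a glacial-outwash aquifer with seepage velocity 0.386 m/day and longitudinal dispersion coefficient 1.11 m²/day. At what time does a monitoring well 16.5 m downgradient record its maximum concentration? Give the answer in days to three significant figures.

For the 1D instantaneous-source solution, setting ∂C/∂t = 0 at fixed x gives v²t² + 2Dt − x² = 0, so t = (√(D² + v²x²) − D)/v².
√(D² + v²x²) = √(1.11² + 0.386² × 16.5²) = 6.465; v² = 0.148996.
t = (6.465 − 1.11)/0.148996 = 35.9 days (vs. the pure-advection estimate x/v = 42.7 d).

35.9 days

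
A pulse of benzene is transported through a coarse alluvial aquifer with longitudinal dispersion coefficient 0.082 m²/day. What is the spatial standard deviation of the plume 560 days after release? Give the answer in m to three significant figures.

Dispersive spreading gives a Gaussian with σ² = 2Dt; advection only shifts the center.
σ = √(2 × 0.082 × 560) = 9.58 m.

9.58 m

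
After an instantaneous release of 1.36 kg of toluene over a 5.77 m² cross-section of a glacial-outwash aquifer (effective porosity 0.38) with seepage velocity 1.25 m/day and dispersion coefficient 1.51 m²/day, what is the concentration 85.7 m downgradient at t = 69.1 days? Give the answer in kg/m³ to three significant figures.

For an instantaneous plane source, C(x,t) = M/(n_e·A·√(4πDt)) · exp(−(x−vt)²/(4Dt)), with n_e·A the pore (flow) area.
Plume center vt = 1.25 × 69.1 = 86.375 m, so the well at 85.7 m is 0.675 m upgradient of the peak.
√(4πDt) = 36.21 m, giving peak height M/(n_e·A·√(4πDt)) = 1.36/(0.38 × 5.77 × 36.21) = 0.01713 kg/m³.
(x−vt)²/(4Dt) = (-0.675)²/(4 × 1.51 × 69.1) = 0.001092; exp(−0.001092) = 0.9989.
C = 0.01713 × 0.9989 = 0.0171 kg/m³.

0.0171 kg/m³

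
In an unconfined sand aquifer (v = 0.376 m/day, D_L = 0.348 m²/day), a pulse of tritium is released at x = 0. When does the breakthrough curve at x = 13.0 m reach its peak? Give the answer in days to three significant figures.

32.2 days

For the 1D instantaneous-source solution, setting ∂C/∂t = 0 at fixed x gives v²t² + 2Dt − x² = 0, so t = (√(D² + v²x²) − D)/v².
√(D² + v²x²) = √(0.348² + 0.376² × 13.0²) = 4.900; v² = 0.141376.
t = (4.900 − 0.348)/0.141376 = 32.2 days (vs. the pure-advection estimate x/v = 34.6 d).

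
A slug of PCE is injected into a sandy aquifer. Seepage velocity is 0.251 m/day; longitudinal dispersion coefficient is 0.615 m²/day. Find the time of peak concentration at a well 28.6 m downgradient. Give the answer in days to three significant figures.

105 days

For the 1D instantaneous-source solution, setting ∂C/∂t = 0 at fixed x gives v²t² + 2Dt − x² = 0, so t = (√(D² + v²x²) − D)/v².
√(D² + v²x²) = √(0.615² + 0.251² × 28.6²) = 7.205; v² = 0.063001.
t = (7.205 − 0.615)/0.063001 = 105 days (vs. the pure-advection estimate x/v = 114 d).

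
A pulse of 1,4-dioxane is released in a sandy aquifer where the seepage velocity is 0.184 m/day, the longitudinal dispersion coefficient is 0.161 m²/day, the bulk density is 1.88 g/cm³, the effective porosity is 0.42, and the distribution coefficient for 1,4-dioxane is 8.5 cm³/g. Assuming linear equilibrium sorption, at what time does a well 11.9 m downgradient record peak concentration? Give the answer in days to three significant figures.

2350 days

Retardation factor R = 1 + ρ_b·K_d/n = 1 + 1.88 × 8.5/0.42 = 39.05.
Sorption retards both mechanisms: v_R = v/R = 0.004712 m/day, D_R = D/R = 0.004123 m²/day.
Peak time from v_R²t² + 2D_R t − x² = 0: t = (√(D_R² + v_R²x²) − D_R)/v_R².
√(D_R² + v_R²x²) = √(0.004123² + 0.004712² × 11.9²) = 0.05622; v_R² = 2.220e-05.
t = (0.05622 − 0.004123)/2.220e-05 = 2350 days.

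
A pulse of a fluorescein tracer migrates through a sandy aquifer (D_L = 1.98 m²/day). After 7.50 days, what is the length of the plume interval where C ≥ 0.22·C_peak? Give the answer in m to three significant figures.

19.0 m

The plume is Gaussian with σ = √(2Dt) = √(2 × 1.98 × 7.50) = 5.450 m.
C/C_peak = exp(−Δx²/(2σ²)) = 0.22 ⇒ Δx = σ·√(−2 ln 0.22) = 5.450 × 1.740 = 9.483 m.
Width = 2Δx = 19.0 m.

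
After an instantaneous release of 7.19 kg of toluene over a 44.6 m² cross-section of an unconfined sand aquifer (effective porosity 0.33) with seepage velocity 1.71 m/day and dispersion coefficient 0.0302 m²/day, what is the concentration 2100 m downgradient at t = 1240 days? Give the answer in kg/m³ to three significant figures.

For an instantaneous plane source, C(x,t) = M/(n_e·A·√(4πDt)) · exp(−(x−vt)²/(4Dt)), with n_e·A the pore (flow) area.
Plume center vt = 1.71 × 1240 = 2120.4 m, so the well at 2100 m is 20.4 m upgradient of the peak.
√(4πDt) = 21.69 m, giving peak height M/(n_e·A·√(4πDt)) = 7.19/(0.33 × 44.6 × 21.69) = 0.02252 kg/m³.
(x−vt)²/(4Dt) = (-20.4)²/(4 × 0.0302 × 1240) = 2.778; exp(−2.778) = 0.06216.
C = 0.02252 × 0.06216 = 0.00140 kg/m³.

0.00140 kg/m³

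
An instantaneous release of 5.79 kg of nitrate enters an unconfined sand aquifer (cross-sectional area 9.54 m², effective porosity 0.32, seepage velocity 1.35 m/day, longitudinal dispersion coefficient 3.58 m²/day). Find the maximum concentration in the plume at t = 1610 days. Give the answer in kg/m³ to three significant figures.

0.00705 kg/m³

The peak of an instantaneous 1D plume sits at x = vt; there the Gaussian factor is 1 and C_max = M/(n_e·A·√(4πDt)), where n_e·A is the pore area the mass is dissolved in.
√(4πDt) = √(4π × 3.58 × 1610) = 269.1 m, so C_max = 5.79/(0.32 × 9.54 × 269.1) = 0.00705 kg/m³.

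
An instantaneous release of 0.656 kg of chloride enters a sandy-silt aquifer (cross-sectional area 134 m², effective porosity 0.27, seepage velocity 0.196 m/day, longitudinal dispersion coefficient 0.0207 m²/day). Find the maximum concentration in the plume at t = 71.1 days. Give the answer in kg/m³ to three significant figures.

0.00422 kg/m³

The peak of an instantaneous 1D plume sits at x = vt; there the Gaussian factor is 1 and C_max = M/(n_e·A·√(4πDt)), where n_e·A is the pore area the mass is dissolved in.
√(4πDt) = √(4π × 0.0207 × 71.1) = 4.301 m, so C_max = 0.656/(0.27 × 134 × 4.301) = 0.00422 kg/m³.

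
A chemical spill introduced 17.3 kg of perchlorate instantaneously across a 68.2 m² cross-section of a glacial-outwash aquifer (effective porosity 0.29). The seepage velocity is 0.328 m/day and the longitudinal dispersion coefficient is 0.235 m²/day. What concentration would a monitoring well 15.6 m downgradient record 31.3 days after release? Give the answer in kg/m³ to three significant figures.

0.0346 kg/m³

For an instantaneous plane source, C(x,t) = M/(n_e·A·√(4πDt)) · exp(−(x−vt)²/(4Dt)), with n_e·A the pore (flow) area.
Plume center vt = 0.328 × 31.3 = 10.2664 m, so the well at 15.6 m is 5.3336 m downgradient of the peak.
√(4πDt) = 9.614 m, giving peak height M/(n_e·A·√(4πDt)) = 17.3/(0.29 × 68.2 × 9.614) = 0.09098 kg/m³.
(x−vt)²/(4Dt) = (5.3336)²/(4 × 0.235 × 31.3) = 0.9669; exp(−0.9669) = 0.3803.
C = 0.09098 × 0.3803 = 0.0346 kg/m³.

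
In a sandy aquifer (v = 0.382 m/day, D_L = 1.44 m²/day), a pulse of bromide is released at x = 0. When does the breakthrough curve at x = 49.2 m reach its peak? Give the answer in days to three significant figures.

For the 1D instantaneous-source solution, setting ∂C/∂t = 0 at fixed x gives v²t² + 2Dt − x² = 0, so t = (√(D² + v²x²) − D)/v².
√(D² + v²x²) = √(1.44² + 0.382² × 49.2²) = 18.85; v² = 0.145924.
t = (18.85 − 1.44)/0.145924 = 119 days (vs. the pure-advection estimate x/v = 129 d).

119 days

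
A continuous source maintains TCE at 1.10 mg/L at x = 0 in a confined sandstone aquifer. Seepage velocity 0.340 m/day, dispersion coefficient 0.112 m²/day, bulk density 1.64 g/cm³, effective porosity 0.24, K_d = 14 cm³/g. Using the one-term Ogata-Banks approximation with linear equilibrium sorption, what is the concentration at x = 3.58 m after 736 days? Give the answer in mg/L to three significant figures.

0.246 mg/L

Retardation factor R = 1 + ρ_b·K_d/n = 1 + 1.64 × 14/0.24 = 96.67.
Sorption retards both mechanisms: v_R = v/R = 0.003517 m/day, D_R = D/R = 0.001159 m²/day.
v_R·t = 0.003517 × 736 = 2.588512 m; 2√(D_R t) = 1.847 m; argument = (3.58 − 2.588512)/1.847 = 0.5368.
C = C₀ × ½·erfc(0.5368) = 1.10 × 0.2239 = 0.246 mg/L.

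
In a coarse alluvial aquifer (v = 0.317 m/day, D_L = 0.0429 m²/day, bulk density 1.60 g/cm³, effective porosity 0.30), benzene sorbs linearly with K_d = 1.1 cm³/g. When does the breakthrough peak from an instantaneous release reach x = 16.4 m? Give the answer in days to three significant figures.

352 days

Retardation factor R = 1 + ρ_b·K_d/n = 1 + 1.60 × 1.1/0.30 = 6.867.
Sorption retards both mechanisms: v_R = v/R = 0.04616 m/day, D_R = D/R = 0.006247 m²/day.
Peak time from v_R²t² + 2D_R t − x² = 0: t = (√(D_R² + v_R²x²) − D_R)/v_R².
√(D_R² + v_R²x²) = √(0.006247² + 0.04616² × 16.4²) = 0.7570; v_R² = 0.002131.
t = (0.7570 − 0.006247)/0.002131 = 352 days.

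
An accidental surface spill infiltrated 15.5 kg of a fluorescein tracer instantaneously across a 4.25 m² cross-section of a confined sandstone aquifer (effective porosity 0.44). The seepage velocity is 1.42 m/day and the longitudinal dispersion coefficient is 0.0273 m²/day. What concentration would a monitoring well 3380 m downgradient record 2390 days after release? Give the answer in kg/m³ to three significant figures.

0.140 kg/m³

For an instantaneous plane source, C(x,t) = M/(n_e·A·√(4πDt)) · exp(−(x−vt)²/(4Dt)), with n_e·A the pore (flow) area.
Plume center vt = 1.42 × 2390 = 3393.8 m, so the well at 3380 m is 13.8 m upgradient of the peak.
√(4πDt) = 28.63 m, giving peak height M/(n_e·A·√(4πDt)) = 15.5/(0.44 × 4.25 × 28.63) = 0.2895 kg/m³.
(x−vt)²/(4Dt) = (-13.8)²/(4 × 0.0273 × 2390) = 0.7297; exp(−0.7297) = 0.4821.
C = 0.2895 × 0.4821 = 0.140 kg/m³.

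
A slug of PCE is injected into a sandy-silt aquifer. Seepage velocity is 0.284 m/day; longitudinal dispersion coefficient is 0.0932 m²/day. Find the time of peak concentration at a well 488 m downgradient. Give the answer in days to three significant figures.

For the 1D instantaneous-source solution, setting ∂C/∂t = 0 at fixed x gives v²t² + 2Dt − x² = 0, so t = (√(D² + v²x²) − D)/v².
√(D² + v²x²) = √(0.0932² + 0.284² × 488²) = 138.6; v² = 0.080656.
t = (138.6 − 0.0932)/0.080656 = 1720 days (vs. the pure-advection estimate x/v = 1720 d).

1720 days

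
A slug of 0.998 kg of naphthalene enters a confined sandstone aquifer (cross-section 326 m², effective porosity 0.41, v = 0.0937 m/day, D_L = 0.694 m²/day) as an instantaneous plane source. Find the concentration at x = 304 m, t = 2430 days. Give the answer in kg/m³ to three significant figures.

2.16e-05 kg/m³

For an instantaneous plane source, C(x,t) = M/(n_e·A·√(4πDt)) · exp(−(x−vt)²/(4Dt)), with n_e·A the pore (flow) area.
Plume center vt = 0.0937 × 2430 = 227.691 m, so the well at 304 m is 76.309 m downgradient of the peak.
√(4πDt) = 145.6 m, giving peak height M/(n_e·A·√(4πDt)) = 0.998/(0.41 × 326 × 145.6) = 5.128e-05 kg/m³.
(x−vt)²/(4Dt) = (76.309)²/(4 × 0.694 × 2430) = 0.8632; exp(−0.8632) = 0.4218.
C = 5.128e-05 × 0.4218 = 2.16e-05 kg/m³.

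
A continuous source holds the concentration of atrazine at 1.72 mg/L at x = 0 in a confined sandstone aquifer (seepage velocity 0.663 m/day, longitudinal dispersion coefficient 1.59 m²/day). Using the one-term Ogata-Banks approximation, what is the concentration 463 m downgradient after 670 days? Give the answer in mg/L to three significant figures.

0.588 mg/L

For a continuous step input, C/C₀ ≈ ½·erfc((x−vt)/(2√(Dt))).
vt = 0.663 × 670 = 444.21 m and 2√(Dt) = 2√(1.59 × 670) = 65.28 m.
Argument (x−vt)/(2√(Dt)) = (463 − 444.21)/65.28 = 0.2878; ½·erfc(0.2878) = 0.3420.
C = 1.72 × 0.3420 = 0.588 mg/L.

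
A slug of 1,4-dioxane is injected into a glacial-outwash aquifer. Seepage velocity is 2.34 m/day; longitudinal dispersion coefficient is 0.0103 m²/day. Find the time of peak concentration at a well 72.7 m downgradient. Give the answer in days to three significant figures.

31.1 days

For the 1D instantaneous-source solution, setting ∂C/∂t = 0 at fixed x gives v²t² + 2Dt − x² = 0, so t = (√(D² + v²x²) − D)/v².
√(D² + v²x²) = √(0.0103² + 2.34² × 72.7²) = 170.1; v² = 5.4756.
t = (170.1 − 0.0103)/5.4756 = 31.1 days (vs. the pure-advection estimate x/v = 31.1 d).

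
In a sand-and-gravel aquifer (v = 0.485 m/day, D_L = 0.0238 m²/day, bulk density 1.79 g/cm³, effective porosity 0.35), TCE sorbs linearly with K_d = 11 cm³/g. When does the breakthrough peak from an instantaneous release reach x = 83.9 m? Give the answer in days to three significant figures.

9900 days

Retardation factor R = 1 + ρ_b·K_d/n = 1 + 1.79 × 11/0.35 = 57.26.
Sorption retards both mechanisms: v_R = v/R = 0.008470 m/day, D_R = D/R = 0.0004156 m²/day.
Peak time from v_R²t² + 2D_R t − x² = 0: t = (√(D_R² + v_R²x²) − D_R)/v_R².
√(D_R² + v_R²x²) = √(0.0004156² + 0.008470² × 83.9²) = 0.7106; v_R² = 7.174e-05.
t = (0.7106 − 0.0004156)/7.174e-05 = 9900 days.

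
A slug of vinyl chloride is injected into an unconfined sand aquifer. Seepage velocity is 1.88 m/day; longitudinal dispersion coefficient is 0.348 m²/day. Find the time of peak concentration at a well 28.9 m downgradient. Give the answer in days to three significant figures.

For the 1D instantaneous-source solution, setting ∂C/∂t = 0 at fixed x gives v²t² + 2Dt − x² = 0, so t = (√(D² + v²x²) − D)/v².
√(D² + v²x²) = √(0.348² + 1.88² × 28.9²) = 54.33; v² = 3.5344.
t = (54.33 − 0.348)/3.5344 = 15.3 days (vs. the pure-advection estimate x/v = 15.4 d).

15.3 days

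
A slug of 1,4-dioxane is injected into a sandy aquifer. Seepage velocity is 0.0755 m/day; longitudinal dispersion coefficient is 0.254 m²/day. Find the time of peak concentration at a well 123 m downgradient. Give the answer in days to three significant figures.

1590 days

For the 1D instantaneous-source solution, setting ∂C/∂t = 0 at fixed x gives v²t² + 2Dt − x² = 0, so t = (√(D² + v²x²) − D)/v².
√(D² + v²x²) = √(0.254² + 0.0755² × 123²) = 9.290; v² = 0.00570025.
t = (9.290 − 0.254)/0.00570025 = 1590 days (vs. the pure-advection estimate x/v = 1630 d).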